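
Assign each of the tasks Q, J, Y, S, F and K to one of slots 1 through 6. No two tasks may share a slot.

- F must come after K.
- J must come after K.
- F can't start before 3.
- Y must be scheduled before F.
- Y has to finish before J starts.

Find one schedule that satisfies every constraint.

Q=5, S=6, Y=1, K=2, F=3, J=4

Checking: K(2) before J(4); Y(1) before J(4); K(2) before F(3); Y(1) before F(3); F=3 in [3,6]; max 1 per slot (cap 1).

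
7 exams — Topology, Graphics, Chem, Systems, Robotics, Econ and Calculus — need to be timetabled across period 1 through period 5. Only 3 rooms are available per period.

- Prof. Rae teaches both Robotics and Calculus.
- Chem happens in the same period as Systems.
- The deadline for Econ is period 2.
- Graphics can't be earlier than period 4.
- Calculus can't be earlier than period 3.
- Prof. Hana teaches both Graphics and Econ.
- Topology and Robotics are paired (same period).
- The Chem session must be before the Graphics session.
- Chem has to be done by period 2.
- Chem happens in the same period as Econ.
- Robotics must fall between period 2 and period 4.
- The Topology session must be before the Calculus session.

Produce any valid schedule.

Graphics -> period 4, Chem -> period 1, Robotics -> period 2, Systems -> period 1, Econ -> period 1, Topology -> period 2, Calculus -> period 3

Checking: Topology(period 2) before Calculus(period 3); Chem(period 1) before Graphics(period 4); Robotics(period 2) != Calculus(period 3); Graphics(period 4) != Econ(period 1); Topology = Robotics = period 2; Chem = Systems = period 1; Chem = Econ = period 1; Robotics=period 2 in [period 2,period 4]; Econ=period 1 in [period 1,period 2]; Calculus=period 3 in [period 3,period 5]; Chem=period 1 in [period 1,period 2]; Graphics=period 4 in [period 4,period 5]; max 3 per period (cap 3).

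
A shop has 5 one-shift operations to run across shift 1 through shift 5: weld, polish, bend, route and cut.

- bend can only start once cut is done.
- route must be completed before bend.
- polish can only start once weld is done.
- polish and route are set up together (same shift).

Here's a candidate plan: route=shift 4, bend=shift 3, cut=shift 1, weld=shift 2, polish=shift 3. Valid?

polish and route are set up together (same shift) — violated.
route must be completed before bend — violated.
polish can only start once weld is done — holds.
bend can only start once cut is done — holds.

No — it violates: route must be completed before bend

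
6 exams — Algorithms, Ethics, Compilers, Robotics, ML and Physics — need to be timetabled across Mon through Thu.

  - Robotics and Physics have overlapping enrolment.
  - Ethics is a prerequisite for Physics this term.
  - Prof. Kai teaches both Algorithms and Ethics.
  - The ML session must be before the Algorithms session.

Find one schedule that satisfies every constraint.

Algorithms -> Tue; Robotics -> Mon; Compilers -> Mon; Physics -> Tue; ML -> Mon; Ethics -> Mon

Checking: Ethics(Mon) before Physics(Tue); ML(Mon) before Algorithms(Tue); Algorithms(Tue) != Ethics(Mon); Robotics(Mon) != Physics(Tue).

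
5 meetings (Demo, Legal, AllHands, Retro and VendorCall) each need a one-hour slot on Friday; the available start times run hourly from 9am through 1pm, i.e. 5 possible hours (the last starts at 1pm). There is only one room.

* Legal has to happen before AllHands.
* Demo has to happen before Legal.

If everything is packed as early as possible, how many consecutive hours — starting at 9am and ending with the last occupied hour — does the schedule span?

The precedence chain requires at least 3 distinct hours.
With at most 1 per hour and 5 meetings, at least 5 hours are needed.
5 works (last occupied hour: 1pm): for example Retro -> 12pm; Legal -> 10am; Demo -> 9am; VendorCall -> 1pm; AllHands -> 11am.

5 hours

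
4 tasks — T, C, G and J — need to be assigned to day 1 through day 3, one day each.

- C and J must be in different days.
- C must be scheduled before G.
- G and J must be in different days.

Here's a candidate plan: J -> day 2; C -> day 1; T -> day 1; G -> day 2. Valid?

C and J must be in different days — holds.
C must be scheduled before G — holds.
G and J must be in different days — violated.

No — it violates: G and J must be in different days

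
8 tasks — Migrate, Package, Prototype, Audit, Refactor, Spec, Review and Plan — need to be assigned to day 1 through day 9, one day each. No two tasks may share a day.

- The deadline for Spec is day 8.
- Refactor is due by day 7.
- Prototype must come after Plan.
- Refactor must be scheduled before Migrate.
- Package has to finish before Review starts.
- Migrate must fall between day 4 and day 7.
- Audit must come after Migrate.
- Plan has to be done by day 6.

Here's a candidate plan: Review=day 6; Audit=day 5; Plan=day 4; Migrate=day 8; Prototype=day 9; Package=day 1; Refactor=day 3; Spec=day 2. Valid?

No. Audit must come after Migrate is not satisfied.

Migrate must fall between day 4 and day 7 — violated.
Refactor is due by day 7 — holds.
Plan has to be done by day 6 — holds.
The deadline for Spec is day 8 — holds.
Prototype must come after Plan — holds.
Audit must come after Migrate — violated.
Refactor must be scheduled before Migrate — holds.
No two tasks may share a day — holds.
Package has to finish before Review starts — holds.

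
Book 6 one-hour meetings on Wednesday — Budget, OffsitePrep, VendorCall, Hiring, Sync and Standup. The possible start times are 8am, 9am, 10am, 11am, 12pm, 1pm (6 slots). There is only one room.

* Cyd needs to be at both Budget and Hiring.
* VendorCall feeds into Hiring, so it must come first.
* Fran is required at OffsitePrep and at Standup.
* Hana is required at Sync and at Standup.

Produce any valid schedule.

Hiring -> 9am; Standup -> 1pm; Sync -> 12pm; VendorCall -> 8am; Budget -> 10am; OffsitePrep -> 11am

Checking: VendorCall(8am) before Hiring(9am); Budget(10am) != Hiring(9am); Sync(12pm) != Standup(1pm); OffsitePrep(11am) != Standup(1pm); max 1 per slot (cap 1).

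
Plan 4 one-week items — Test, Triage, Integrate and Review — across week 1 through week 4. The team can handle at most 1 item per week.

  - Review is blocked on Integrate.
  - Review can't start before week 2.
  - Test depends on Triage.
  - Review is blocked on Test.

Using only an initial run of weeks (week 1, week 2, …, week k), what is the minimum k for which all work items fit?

The precedence chain requires at least 3 distinct weeks.
With at most 1 per week and 4 work items, at least 4 weeks are needed.
4 works (last occupied week: week 4): for example Triage=week 1; Integrate=week 3; Review=week 4; Test=week 2.

4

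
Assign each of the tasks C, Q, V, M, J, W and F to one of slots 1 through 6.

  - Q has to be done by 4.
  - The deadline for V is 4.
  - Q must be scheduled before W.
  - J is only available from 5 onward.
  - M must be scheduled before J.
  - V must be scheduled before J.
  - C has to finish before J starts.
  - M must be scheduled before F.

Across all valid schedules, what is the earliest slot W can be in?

Precedence pushes W to at least 2.
W at 2 is achievable: J in 5, C in 1, V in 1, W in 2, Q in 1, F in 2, M in 1.

2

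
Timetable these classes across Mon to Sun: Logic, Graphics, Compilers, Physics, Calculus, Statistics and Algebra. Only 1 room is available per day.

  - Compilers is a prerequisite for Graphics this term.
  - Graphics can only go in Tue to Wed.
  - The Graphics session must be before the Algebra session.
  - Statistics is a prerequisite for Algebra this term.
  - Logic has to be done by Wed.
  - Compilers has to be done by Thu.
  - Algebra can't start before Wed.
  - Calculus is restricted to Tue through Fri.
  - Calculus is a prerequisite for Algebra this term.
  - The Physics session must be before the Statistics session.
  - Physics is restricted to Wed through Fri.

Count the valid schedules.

Splitting on Logic: it can be Mon (2), Tue (2), Wed (2). Listing each branch's schedules as (Graphics, Compilers, Physics, Calculus, Statistics, Algebra):
Logic=Mon: (Wed,Tue,Thu,Fri,Sat,Sun) (Wed,Tue,Fri,Thu,Sat,Sun) — 2.
Logic=Tue: (Wed,Mon,Thu,Fri,Sat,Sun) (Wed,Mon,Fri,Thu,Sat,Sun) — 2.
Logic=Wed: (Tue,Mon,Thu,Fri,Sat,Sun) (Tue,Mon,Fri,Thu,Sat,Sun) — 2.
Summing: 2 + 2 + 2 = 6.

6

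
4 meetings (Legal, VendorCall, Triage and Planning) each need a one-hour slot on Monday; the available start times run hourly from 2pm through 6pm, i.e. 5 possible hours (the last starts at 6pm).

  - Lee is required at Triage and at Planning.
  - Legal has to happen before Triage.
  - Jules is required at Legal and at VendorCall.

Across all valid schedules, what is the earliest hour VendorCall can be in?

VendorCall at 2pm is achievable: Planning in 2pm; Triage in 4pm; Legal in 3pm; VendorCall in 2pm.

2pm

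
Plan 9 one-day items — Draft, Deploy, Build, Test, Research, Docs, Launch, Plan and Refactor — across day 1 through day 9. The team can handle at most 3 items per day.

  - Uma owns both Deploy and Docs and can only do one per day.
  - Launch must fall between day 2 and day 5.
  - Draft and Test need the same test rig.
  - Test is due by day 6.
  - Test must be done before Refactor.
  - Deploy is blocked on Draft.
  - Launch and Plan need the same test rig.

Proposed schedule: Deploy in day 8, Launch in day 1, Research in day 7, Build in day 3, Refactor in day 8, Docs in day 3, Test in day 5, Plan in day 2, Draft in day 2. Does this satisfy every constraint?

Launch and Plan need the same test rig — holds.
Launch must fall between day 2 and day 5 — violated.
Test must be done before Refactor — holds.
Draft and Test need the same test rig — holds.
The team can handle at most 3 items per day — holds.
Uma owns both Deploy and Docs and can only do one per day — holds.
Test is due by day 6 — holds.
Deploy is blocked on Draft — holds.

No. Launch must fall between day 2 and day 5 is not satisfied.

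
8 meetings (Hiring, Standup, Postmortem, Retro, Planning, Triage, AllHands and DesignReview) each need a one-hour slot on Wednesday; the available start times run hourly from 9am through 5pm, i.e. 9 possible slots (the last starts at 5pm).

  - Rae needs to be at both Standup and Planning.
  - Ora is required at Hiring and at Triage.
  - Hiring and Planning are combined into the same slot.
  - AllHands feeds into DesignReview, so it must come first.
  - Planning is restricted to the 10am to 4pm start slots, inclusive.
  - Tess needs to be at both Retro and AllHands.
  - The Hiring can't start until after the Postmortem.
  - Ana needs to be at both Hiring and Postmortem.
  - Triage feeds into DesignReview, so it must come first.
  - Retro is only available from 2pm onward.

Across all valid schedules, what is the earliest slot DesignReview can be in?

10am

Precedence pushes DesignReview to at least 10am.
DesignReview at 10am is achievable: Hiring -> 10am; Postmortem -> 9am; DesignReview -> 10am; Retro -> 2pm; Standup -> 9am; AllHands -> 9am; Triage -> 9am; Planning -> 10am.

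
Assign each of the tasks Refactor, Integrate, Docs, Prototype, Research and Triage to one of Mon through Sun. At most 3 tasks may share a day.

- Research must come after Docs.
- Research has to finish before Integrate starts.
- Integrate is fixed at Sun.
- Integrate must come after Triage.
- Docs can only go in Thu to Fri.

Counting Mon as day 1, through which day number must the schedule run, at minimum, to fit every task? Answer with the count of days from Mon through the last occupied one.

The precedence chain requires at least 3 distinct days.
With at most 3 per day and 6 tasks, at least 2 days are needed.
Integrate can't be placed before Sun — that is day 7 counting from Mon — so the schedule must run through at least 7 days.
7 works (last occupied day: Sun): for example Research=Fri; Triage=Mon; Refactor=Mon; Docs=Thu; Integrate=Sun; Prototype=Mon.

7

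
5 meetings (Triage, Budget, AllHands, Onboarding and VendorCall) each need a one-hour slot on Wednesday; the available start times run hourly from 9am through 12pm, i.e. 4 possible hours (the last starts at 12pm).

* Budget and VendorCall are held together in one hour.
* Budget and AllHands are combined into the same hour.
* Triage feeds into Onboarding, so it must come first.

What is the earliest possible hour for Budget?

9am

Budget at 9am is achievable: Budget -> 9am; AllHands -> 9am; VendorCall -> 9am; Onboarding -> 10am; Triage -> 9am.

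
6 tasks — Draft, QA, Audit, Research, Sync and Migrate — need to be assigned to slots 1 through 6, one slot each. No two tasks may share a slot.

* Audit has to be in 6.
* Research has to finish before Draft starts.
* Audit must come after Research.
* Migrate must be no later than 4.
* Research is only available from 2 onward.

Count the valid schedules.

30

Splitting on Draft: it can be 3 (4), 4 (8), 5 (18). Listing each branch's schedules as (QA, Audit, Research, Sync, Migrate):
Draft=3: (1,6,2,5,4) (4,6,2,5,1) (5,6,2,1,4) (5,6,2,4,1) — 4.
Draft=4: (1,6,2,5,3) (1,6,3,5,2) (2,6,3,5,1) (3,6,2,5,1) (5,6,2,1,3) (5,6,2,3,1) (5,6,3,1,2) (5,6,3,2,1) — 8.
Draft=5: (1,6,2,3,4) (1,6,2,4,3) (1,6,3,2,4) (1,6,3,4,2) (1,6,4,2,3) (1,6,4,3,2) (2,6,3,1,4) (2,6,3,4,1) (2,6,4,1,3) (2,6,4,3,1) (3,6,2,1,4) (3,6,2,4,1) (3,6,4,1,2) (3,6,4,2,1) (4,6,2,1,3) (4,6,2,3,1) (4,6,3,1,2) (4,6,3,2,1) — 18.
Summing: 4 + 8 + 18 = 30.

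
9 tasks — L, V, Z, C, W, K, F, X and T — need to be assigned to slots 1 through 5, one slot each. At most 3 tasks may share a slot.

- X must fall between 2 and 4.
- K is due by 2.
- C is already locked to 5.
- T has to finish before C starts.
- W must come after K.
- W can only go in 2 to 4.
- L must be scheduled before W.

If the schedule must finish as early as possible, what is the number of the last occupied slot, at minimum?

slot 5

The precedence chain requires at least 2 distinct slots.
With at most 3 per slot and 9 tasks, at least 3 slots are needed.
C can't be placed before 5, so the schedule must run through at least slot 5.
5 works (last occupied slot: 5): for example T -> 1; Z -> 3; V -> 2; K -> 1; X -> 2; C -> 5; F -> 3; W -> 2; L -> 1.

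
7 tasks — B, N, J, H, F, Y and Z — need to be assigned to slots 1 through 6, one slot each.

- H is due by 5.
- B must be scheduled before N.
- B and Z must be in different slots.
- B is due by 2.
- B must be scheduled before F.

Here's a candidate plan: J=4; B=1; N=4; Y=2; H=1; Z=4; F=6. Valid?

H is due by 5 — holds.
B must be scheduled before F — holds.
B must be scheduled before N — holds.
B and Z must be in different slots — holds.
B is due by 2 — holds.

Valid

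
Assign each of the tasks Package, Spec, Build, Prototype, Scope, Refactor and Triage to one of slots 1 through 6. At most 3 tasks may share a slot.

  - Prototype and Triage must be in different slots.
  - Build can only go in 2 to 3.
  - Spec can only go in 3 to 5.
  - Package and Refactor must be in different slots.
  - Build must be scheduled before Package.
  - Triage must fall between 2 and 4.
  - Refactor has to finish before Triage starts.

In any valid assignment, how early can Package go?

Precedence pushes Package to at least 3.
Package at 3 is achievable: Spec=3; Refactor=1; Scope=1; Triage=2; Package=3; Build=2; Prototype=1.

3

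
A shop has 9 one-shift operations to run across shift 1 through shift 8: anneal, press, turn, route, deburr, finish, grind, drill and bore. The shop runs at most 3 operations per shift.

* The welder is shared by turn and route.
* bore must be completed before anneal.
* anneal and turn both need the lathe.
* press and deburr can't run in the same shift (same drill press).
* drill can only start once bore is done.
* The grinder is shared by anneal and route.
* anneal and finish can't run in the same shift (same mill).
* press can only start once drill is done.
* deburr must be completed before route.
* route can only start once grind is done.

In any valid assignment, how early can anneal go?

Precedence pushes anneal to at least shift 2.
anneal at shift 2 is achievable: anneal -> shift 2; grind -> shift 1; bore -> shift 1; route -> shift 3; turn -> shift 4; finish -> shift 3; deburr -> shift 1; press -> shift 3; drill -> shift 2.

shift 2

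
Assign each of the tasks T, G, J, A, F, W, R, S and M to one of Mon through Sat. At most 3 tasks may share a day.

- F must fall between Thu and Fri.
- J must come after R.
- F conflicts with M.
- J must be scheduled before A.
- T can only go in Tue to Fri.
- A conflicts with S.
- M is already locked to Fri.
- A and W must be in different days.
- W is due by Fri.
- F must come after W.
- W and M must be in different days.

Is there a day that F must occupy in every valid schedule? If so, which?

Thu

F's window is Thu–Fri.
M is fixed at Fri, and F can't share a day with M.
So F must be Thu.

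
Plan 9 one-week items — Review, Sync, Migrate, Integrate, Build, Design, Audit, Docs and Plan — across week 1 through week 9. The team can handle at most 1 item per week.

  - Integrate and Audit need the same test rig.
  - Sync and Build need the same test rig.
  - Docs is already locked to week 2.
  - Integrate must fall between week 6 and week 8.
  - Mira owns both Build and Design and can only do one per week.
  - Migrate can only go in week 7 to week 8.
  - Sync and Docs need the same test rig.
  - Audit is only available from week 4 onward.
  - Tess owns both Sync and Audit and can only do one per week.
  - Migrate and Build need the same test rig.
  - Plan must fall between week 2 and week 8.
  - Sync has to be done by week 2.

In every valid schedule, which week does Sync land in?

week 1

Sync's window is week 1–week 2.
Docs is fixed at week 2, and Sync can't share a week with Docs.
So Sync must be week 1.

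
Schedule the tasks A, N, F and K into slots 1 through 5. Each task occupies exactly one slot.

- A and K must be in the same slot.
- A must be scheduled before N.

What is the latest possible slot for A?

4

Downstream work caps A at 4.
A at 4 is achievable: F -> 1; N -> 5; A -> 4; K -> 4.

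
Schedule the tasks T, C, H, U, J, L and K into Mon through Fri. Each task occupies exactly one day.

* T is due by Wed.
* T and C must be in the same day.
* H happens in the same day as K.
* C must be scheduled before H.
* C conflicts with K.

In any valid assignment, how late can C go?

Wed

C must be in the same day as T, which can't be after Wed, so C is at most Wed.
C at Wed is achievable: C=Wed; H=Thu; U=Mon; L=Mon; T=Wed; K=Thu; J=Mon.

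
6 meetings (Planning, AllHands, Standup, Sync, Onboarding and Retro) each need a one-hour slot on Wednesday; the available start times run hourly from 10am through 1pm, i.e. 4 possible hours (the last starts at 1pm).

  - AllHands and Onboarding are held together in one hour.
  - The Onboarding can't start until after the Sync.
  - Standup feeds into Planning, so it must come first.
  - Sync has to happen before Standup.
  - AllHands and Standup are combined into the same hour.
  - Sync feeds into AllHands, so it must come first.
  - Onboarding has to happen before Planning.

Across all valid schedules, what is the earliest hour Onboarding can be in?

11am

Precedence pushes Onboarding to at least 11am; downstream work caps Onboarding at 12pm.
Onboarding at 11am is achievable: Standup=11am, Planning=12pm, AllHands=11am, Onboarding=11am, Sync=10am, Retro=10am.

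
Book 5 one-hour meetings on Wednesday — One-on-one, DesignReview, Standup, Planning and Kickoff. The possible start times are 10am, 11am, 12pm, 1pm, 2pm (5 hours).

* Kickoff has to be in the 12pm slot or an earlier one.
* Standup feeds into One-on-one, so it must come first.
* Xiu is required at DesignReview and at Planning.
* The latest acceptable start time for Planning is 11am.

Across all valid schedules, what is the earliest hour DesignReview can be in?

10am

DesignReview at 10am is achievable: One-on-one in 11am, Kickoff in 10am, Standup in 10am, DesignReview in 10am, Planning in 11am.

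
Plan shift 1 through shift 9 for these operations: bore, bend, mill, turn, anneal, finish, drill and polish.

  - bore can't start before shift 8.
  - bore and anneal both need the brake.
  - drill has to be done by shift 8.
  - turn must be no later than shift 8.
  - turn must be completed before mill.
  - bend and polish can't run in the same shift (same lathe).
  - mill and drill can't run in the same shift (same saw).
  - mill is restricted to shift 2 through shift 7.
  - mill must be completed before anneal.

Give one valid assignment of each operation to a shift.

finish in shift 1, anneal in shift 3, mill in shift 2, bend in shift 1, turn in shift 1, drill in shift 1, bore in shift 8, polish in shift 2

Checking: turn(shift 1) before mill(shift 2); mill(shift 2) before anneal(shift 3); mill(shift 2) != drill(shift 1); bend(shift 1) != polish(shift 2); bore(shift 8) != anneal(shift 3); mill=shift 2 in [shift 2,shift 7]; drill=shift 1 in [shift 1,shift 8]; turn=shift 1 in [shift 1,shift 8]; bore=shift 8 in [shift 8,shift 9].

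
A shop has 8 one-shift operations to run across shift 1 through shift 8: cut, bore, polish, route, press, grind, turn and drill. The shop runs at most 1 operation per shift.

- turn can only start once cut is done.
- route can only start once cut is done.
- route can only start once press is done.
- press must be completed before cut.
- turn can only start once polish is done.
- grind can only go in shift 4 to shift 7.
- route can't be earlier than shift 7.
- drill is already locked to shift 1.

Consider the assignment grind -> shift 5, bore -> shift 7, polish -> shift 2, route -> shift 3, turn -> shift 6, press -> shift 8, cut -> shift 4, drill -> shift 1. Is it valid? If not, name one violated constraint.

No — it violates: route can only start once press is done

The shop runs at most 1 operation per shift — holds.
grind can only go in shift 4 to shift 7 — holds.
route can't be earlier than shift 7 — violated.
press must be completed before cut — violated.
route can only start once cut is done — violated.
turn can only start once polish is done — holds.
turn can only start once cut is done — holds.
drill is already locked to shift 1 — holds.
route can only start once press is done — violated.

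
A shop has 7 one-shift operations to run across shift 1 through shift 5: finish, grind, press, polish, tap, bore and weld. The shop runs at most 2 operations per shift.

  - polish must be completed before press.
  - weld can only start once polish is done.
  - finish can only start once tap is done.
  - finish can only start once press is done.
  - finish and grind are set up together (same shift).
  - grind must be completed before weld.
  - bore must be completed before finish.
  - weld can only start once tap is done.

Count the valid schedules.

25

Splitting on finish: it can be shift 3 (4), shift 4 (21). Listing each branch's schedules as (grind, press, polish, tap, bore, weld) by shift number:
finish=shift 3: (3,2,1,1,2,4) (3,2,1,1,2,5) (3,2,1,2,1,4) (3,2,1,2,1,5) — 4.
finish=shift 4: (4,2,1,1,2,5) (4,2,1,1,3,5) (4,2,1,2,1,5) (4,2,1,2,3,5) (4,2,1,3,1,5) (4,2,1,3,2,5) (4,2,1,3,3,5) (4,3,1,1,2,5) (4,3,1,1,3,5) (4,3,1,2,1,5) (4,3,1,2,2,5) (4,3,1,2,3,5) (4,3,1,3,1,5) (4,3,1,3,2,5) (4,3,2,1,1,5) (4,3,2,1,2,5) (4,3,2,1,3,5) (4,3,2,2,1,5) (4,3,2,2,3,5) (4,3,2,3,1,5) (4,3,2,3,2,5) — 21.
Summing: 4 + 21 = 25.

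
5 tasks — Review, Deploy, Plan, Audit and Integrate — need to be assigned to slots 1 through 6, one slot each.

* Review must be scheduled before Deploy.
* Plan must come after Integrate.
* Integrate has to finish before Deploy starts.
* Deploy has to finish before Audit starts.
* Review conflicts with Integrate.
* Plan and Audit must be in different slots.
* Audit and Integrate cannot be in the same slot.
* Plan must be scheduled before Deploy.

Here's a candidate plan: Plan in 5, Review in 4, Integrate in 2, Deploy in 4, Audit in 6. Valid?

Plan must be scheduled before Deploy — violated.
Integrate has to finish before Deploy starts — holds.
Plan and Audit must be in different slots — holds.
Deploy has to finish before Audit starts — holds.
Plan must come after Integrate — holds.
Audit and Integrate cannot be in the same slot — holds.
Review must be scheduled before Deploy — violated.
Review conflicts with Integrate — holds.

No — it violates: Plan must be scheduled before Deploy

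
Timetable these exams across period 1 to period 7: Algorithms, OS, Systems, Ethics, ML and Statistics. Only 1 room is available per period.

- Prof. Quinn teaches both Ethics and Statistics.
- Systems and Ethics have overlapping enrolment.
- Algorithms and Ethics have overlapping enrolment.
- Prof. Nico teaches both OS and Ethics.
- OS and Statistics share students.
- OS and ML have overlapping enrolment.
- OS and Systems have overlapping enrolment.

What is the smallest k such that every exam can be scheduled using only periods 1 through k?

With at most 1 per period and 6 exams, at least 6 periods are needed.
6 works (last occupied period: period 6): for example OS -> period 2, ML -> period 5, Ethics -> period 4, Systems -> period 3, Algorithms -> period 1, Statistics -> period 6.

6 periods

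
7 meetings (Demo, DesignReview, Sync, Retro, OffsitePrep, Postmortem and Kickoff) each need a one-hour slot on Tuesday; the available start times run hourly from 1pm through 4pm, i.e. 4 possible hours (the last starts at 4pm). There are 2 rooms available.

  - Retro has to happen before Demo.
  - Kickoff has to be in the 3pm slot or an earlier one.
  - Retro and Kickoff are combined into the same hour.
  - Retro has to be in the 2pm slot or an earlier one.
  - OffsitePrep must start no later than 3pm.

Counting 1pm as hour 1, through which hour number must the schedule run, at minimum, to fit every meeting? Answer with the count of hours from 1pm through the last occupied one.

4 hours

The precedence chain requires at least 2 distinct hours.
With at most 2 per hour and 7 meetings, at least 4 hours are needed.
4 works (last occupied hour: 4pm): for example OffsitePrep in 2pm, Demo in 2pm, Sync in 3pm, Postmortem in 4pm, Retro in 1pm, Kickoff in 1pm, DesignReview in 3pm.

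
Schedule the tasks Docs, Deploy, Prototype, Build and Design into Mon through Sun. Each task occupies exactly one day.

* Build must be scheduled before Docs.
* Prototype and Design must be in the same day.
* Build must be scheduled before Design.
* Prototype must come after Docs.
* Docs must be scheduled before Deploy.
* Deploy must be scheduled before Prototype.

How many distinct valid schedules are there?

Splitting on Docs: it can be Tue (10), Wed (12), Thu (9), Fri (4). Listing each branch's schedules as (Deploy, Prototype, Build, Design):
Docs=Tue: (Wed,Thu,Mon,Thu) (Wed,Fri,Mon,Fri) (Wed,Sat,Mon,Sat) (Wed,Sun,Mon,Sun) (Thu,Fri,Mon,Fri) (Thu,Sat,Mon,Sat) (Thu,Sun,Mon,Sun) (Fri,Sat,Mon,Sat) (Fri,Sun,Mon,Sun) (Sat,Sun,Mon,Sun) — 10.
Docs=Wed: (Thu,Fri,Mon,Fri) (Thu,Fri,Tue,Fri) (Thu,Sat,Mon,Sat) (Thu,Sat,Tue,Sat) (Thu,Sun,Mon,Sun) (Thu,Sun,Tue,Sun) (Fri,Sat,Mon,Sat) (Fri,Sat,Tue,Sat) (Fri,Sun,Mon,Sun) (Fri,Sun,Tue,Sun) (Sat,Sun,Mon,Sun) (Sat,Sun,Tue,Sun) — 12.
Docs=Thu: (Fri,Sat,Mon,Sat) (Fri,Sat,Tue,Sat) (Fri,Sat,Wed,Sat) (Fri,Sun,Mon,Sun) (Fri,Sun,Tue,Sun) (Fri,Sun,Wed,Sun) (Sat,Sun,Mon,Sun) (Sat,Sun,Tue,Sun) (Sat,Sun,Wed,Sun) — 9.
Docs=Fri: (Sat,Sun,Mon,Sun) (Sat,Sun,Tue,Sun) (Sat,Sun,Wed,Sun) (Sat,Sun,Thu,Sun) — 4.
Summing: 10 + 12 + 9 + 4 = 35.

35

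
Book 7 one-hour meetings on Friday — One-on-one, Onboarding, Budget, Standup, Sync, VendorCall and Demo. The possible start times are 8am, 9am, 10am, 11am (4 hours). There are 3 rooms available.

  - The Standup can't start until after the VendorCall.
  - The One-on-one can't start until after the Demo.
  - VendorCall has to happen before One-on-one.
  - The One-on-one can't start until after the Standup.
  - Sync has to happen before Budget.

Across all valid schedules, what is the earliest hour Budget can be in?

9am

Precedence pushes Budget to at least 9am.
Budget at 9am is achievable: Demo in 8am; VendorCall in 8am; Sync in 8am; Onboarding in 9am; Standup in 9am; Budget in 9am; One-on-one in 10am.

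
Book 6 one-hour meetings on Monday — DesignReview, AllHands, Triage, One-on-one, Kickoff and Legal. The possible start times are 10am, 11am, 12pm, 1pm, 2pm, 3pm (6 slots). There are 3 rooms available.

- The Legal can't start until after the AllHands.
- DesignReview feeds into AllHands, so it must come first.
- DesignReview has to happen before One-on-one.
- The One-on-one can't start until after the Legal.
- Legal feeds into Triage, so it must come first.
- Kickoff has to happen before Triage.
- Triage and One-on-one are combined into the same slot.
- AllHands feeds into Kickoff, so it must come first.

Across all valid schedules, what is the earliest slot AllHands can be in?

Precedence pushes AllHands to at least 11am; downstream work caps AllHands at 1pm.
AllHands at 11am is achievable: AllHands -> 11am, Kickoff -> 12pm, DesignReview -> 10am, One-on-one -> 1pm, Legal -> 12pm, Triage -> 1pm.

11am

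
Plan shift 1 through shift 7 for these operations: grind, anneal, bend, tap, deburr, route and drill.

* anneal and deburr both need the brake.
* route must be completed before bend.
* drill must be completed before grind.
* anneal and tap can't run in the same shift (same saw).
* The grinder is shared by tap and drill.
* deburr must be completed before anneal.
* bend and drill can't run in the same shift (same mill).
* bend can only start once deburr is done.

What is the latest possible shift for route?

shift 6

Downstream work caps route at shift 6.
route at shift 6 is achievable: tap in shift 3, deburr in shift 1, bend in shift 7, drill in shift 1, anneal in shift 2, grind in shift 2, route in shift 6.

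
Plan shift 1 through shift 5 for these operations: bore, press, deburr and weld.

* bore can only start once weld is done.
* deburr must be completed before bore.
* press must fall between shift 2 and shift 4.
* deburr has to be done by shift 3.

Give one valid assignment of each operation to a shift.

bore in shift 2, deburr in shift 1, press in shift 2, weld in shift 1

Checking: deburr(shift 1) before bore(shift 2); weld(shift 1) before bore(shift 2); deburr=shift 1 in [shift 1,shift 3]; press=shift 2 in [shift 2,shift 4].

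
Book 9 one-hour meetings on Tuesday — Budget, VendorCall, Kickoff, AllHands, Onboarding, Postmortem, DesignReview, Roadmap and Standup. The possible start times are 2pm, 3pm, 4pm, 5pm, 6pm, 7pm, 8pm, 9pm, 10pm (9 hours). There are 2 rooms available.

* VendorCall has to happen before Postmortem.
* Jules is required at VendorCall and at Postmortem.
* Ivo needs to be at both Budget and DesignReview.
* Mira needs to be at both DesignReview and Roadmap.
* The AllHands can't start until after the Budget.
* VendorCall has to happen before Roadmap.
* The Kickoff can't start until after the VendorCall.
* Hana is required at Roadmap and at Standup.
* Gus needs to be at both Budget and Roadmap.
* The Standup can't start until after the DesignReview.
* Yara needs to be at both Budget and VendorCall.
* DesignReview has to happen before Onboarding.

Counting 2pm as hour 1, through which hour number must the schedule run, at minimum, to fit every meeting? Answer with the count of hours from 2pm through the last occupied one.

5 hours

The precedence chain requires at least 2 distinct hours.
With at most 2 per hour and 9 meetings, at least 5 hours are needed.
5 works (last occupied hour: 6pm): for example Budget -> 3pm; VendorCall -> 2pm; Roadmap -> 5pm; DesignReview -> 2pm; Onboarding -> 4pm; Kickoff -> 3pm; Postmortem -> 5pm; Standup -> 6pm; AllHands -> 4pm.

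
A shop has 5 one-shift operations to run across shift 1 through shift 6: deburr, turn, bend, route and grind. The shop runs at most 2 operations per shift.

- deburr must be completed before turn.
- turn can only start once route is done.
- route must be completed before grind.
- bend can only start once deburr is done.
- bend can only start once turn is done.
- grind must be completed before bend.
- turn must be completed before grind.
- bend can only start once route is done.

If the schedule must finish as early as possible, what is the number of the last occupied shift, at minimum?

shift 4

The precedence chain requires at least 4 distinct shifts.
With at most 2 per shift and 5 operations, at least 3 shifts are needed.
4 works (last occupied shift: shift 4): for example deburr -> shift 1, turn -> shift 2, route -> shift 1, grind -> shift 3, bend -> shift 4.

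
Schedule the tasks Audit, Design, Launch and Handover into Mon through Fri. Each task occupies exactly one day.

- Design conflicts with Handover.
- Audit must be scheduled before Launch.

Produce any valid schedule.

Launch=Tue; Audit=Mon; Design=Mon; Handover=Tue

Checking: Audit(Mon) before Launch(Tue); Design(Mon) != Handover(Tue).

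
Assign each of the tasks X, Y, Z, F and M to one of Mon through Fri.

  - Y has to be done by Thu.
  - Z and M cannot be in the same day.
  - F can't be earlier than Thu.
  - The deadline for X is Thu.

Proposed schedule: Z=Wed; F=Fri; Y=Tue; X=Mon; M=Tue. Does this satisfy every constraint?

F can't be earlier than Thu — holds.
Y has to be done by Thu — holds.
Z and M cannot be in the same day — holds.
The deadline for X is Thu — holds.

Yes, all constraints hold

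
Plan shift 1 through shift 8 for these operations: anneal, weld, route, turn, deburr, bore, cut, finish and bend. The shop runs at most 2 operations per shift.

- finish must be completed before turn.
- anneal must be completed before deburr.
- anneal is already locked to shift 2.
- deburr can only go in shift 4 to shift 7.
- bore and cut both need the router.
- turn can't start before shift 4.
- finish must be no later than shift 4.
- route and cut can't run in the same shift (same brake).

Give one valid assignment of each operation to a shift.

turn=shift 4; weld=shift 1; route=shift 2; cut=shift 5; anneal=shift 2; finish=shift 1; bend=shift 3; deburr=shift 4; bore=shift 3

Checking: finish(shift 1) before turn(shift 4); anneal(shift 2) before deburr(shift 4); bore(shift 3) != cut(shift 5); route(shift 2) != cut(shift 5); deburr=shift 4 in [shift 4,shift 7]; anneal=shift 2 in [shift 2,shift 2]; finish=shift 1 in [shift 1,shift 4]; turn=shift 4 in [shift 4,shift 8]; max 2 per shift (cap 2).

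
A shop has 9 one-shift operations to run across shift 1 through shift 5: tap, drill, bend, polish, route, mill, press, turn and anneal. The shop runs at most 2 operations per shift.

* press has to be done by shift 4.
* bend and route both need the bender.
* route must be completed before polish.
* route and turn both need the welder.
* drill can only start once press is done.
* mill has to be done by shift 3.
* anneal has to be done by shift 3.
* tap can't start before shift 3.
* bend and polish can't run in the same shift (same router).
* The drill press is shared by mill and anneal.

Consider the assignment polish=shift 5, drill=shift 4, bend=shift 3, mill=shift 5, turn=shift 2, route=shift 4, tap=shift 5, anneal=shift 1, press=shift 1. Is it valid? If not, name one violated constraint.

Invalid. The shop runs at most 2 operations per shift.

route must be completed before polish — holds.
tap can't start before shift 3 — holds.
route and turn both need the welder — holds.
The drill press is shared by mill and anneal — holds.
The shop runs at most 2 operations per shift — violated.
mill has to be done by shift 3 — violated.
press has to be done by shift 4 — holds.
bend and route both need the bender — holds.
anneal has to be done by shift 3 — holds.
bend and polish can't run in the same shift (same router) — holds.
drill can only start once press is done — holds.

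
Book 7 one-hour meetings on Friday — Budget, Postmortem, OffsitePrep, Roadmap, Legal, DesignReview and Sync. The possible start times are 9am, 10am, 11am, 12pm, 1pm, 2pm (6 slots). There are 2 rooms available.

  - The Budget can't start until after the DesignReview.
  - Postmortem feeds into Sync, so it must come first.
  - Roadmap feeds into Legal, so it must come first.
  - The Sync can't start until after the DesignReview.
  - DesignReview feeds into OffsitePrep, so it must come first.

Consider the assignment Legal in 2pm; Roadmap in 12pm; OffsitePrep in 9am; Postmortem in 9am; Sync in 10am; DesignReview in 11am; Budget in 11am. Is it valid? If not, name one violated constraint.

No — it violates: DesignReview feeds into OffsitePrep, so it must come first

There are 2 rooms available — holds.
The Budget can't start until after the DesignReview — violated.
The Sync can't start until after the DesignReview — violated.
Postmortem feeds into Sync, so it must come first — holds.
Roadmap feeds into Legal, so it must come first — holds.
DesignReview feeds into OffsitePrep, so it must come first — violated.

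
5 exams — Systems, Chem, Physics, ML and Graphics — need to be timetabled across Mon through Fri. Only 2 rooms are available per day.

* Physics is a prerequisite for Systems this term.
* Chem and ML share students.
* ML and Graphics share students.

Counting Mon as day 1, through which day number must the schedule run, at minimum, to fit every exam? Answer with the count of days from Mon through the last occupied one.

The precedence chain requires at least 2 distinct days.
With at most 2 per day and 5 exams, at least 3 days are needed.
3 works (last occupied day: Wed): for example Systems -> Tue; Chem -> Mon; Physics -> Mon; ML -> Tue; Graphics -> Wed.

3 days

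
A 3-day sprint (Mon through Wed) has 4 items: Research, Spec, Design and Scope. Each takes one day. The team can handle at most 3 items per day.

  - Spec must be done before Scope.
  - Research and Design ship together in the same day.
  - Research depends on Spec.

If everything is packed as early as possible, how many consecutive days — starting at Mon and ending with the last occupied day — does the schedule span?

The precedence chain requires at least 2 distinct days.
With at most 3 per day and 4 work items, at least 2 days are needed.
2 works (last occupied day: Tue): for example Design -> Tue, Research -> Tue, Scope -> Tue, Spec -> Mon.

2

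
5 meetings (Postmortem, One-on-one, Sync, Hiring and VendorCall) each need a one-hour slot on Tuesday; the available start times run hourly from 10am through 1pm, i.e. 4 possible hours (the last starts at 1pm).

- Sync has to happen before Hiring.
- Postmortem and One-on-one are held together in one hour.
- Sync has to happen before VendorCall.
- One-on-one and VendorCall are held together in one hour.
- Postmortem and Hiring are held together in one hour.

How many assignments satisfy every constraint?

Splitting on Postmortem: it can be 11am (1), 12pm (2), 1pm (3). Listing each branch's schedules as (One-on-one, Sync, Hiring, VendorCall):
Postmortem=11am: (11am,10am,11am,11am) — 1.
Postmortem=12pm: (12pm,10am,12pm,12pm) (12pm,11am,12pm,12pm) — 2.
Postmortem=1pm: (1pm,10am,1pm,1pm) (1pm,11am,1pm,1pm) (1pm,12pm,1pm,1pm) — 3.
Summing: 1 + 2 + 3 = 6.

6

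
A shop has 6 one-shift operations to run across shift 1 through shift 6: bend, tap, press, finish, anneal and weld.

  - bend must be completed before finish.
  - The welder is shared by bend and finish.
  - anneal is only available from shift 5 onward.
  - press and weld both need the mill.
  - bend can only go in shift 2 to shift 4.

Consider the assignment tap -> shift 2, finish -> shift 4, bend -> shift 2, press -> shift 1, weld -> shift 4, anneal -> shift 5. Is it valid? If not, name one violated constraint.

The welder is shared by bend and finish — holds.
anneal is only available from shift 5 onward — holds.
press and weld both need the mill — holds.
bend must be completed before finish — holds.
bend can only go in shift 2 to shift 4 — holds.

Valid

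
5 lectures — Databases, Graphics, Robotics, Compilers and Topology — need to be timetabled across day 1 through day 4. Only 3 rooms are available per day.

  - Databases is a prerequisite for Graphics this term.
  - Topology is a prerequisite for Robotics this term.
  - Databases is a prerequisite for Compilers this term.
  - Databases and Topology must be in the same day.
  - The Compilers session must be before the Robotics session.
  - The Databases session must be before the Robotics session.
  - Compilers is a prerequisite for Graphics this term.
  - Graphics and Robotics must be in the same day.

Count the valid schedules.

4

Enumerating: Databases=day 1; Graphics=day 3; Compilers=day 2; Robotics=day 3; Topology=day 1 | Compilers=day 2, Topology=day 1, Databases=day 1, Graphics=day 4, Robotics=day 4 | Robotics in day 4; Graphics in day 4; Databases in day 1; Compilers in day 3; Topology in day 1 | Databases -> day 2; Graphics -> day 4; Robotics -> day 4; Compilers -> day 3; Topology -> day 2.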